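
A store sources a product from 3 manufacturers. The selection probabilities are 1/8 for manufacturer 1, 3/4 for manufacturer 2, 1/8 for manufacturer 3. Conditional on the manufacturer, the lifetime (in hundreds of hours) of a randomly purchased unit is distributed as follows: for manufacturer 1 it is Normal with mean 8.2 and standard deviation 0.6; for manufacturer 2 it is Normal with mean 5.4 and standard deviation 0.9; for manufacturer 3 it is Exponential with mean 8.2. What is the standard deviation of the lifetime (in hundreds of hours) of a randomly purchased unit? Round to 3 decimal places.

3.245

Per component, 1: μ=8.2, E[X²]=67.6; 2: μ=5.4, E[X²]=29.97; 3: μ=8.2, E[X²]=134.48.
E[X] = 0.125·8.2 + 0.75·5.4 + 0.125·8.2 = 6.1.
E[X²] = 0.125·67.6 + 0.75·29.97 + 0.125·134.48 = 47.7375.
Var(X) = E[X²] − (E[X])² = 47.7375 − 37.21 = 10.5275.
SD(X) = √10.5275 = 3.24461.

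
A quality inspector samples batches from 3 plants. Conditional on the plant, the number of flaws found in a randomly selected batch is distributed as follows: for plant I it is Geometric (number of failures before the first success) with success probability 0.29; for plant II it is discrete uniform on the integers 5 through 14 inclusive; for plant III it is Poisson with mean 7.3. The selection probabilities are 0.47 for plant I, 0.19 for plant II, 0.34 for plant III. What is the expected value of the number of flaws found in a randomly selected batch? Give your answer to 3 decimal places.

5.438

Component means — I: 2.44828; II: 9.5; III: 7.3.
E[X] = 0.47·2.44828 + 0.19·9.5 + 0.34·7.3 = 5.43769.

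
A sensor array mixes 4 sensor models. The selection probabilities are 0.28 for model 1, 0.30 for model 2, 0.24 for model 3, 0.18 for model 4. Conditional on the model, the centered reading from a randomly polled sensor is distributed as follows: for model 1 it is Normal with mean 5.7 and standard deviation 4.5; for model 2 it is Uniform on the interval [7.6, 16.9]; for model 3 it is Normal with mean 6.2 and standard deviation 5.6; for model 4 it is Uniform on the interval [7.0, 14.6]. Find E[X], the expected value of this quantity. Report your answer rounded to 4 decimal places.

Component means — 1: 5.7; 2: 12.25; 3: 6.2; 4: 10.8.
E[X] = 0.28·5.7 + 0.3·12.25 + 0.24·6.2 + 0.18·10.8 = 8.703.

8.7030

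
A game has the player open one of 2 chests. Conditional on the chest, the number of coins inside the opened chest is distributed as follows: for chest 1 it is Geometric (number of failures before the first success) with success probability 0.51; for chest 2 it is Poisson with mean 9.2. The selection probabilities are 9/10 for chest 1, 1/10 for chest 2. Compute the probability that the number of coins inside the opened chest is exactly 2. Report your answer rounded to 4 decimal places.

0.1106

Conditional on each chest, P(X = 2): 1: 0.122451; 2: 0.00427599.
By total probability, P(X = 2) = 0.9·0.122451 + 0.1·0.00427599 = 0.110633.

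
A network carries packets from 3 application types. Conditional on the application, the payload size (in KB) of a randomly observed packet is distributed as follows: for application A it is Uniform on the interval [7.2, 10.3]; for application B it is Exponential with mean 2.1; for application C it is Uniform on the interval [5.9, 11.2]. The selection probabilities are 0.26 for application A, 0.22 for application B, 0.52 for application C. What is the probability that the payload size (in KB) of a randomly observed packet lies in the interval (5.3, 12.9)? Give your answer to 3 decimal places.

Conditional on each application, P(5.3 < X < 12.9): A: 1; B: 0.0780049; C: 1.
By total probability, P(5.3 < X < 12.9) = 0.26·1 + 0.22·0.0780049 + 0.52·1 = 0.797161.

0.797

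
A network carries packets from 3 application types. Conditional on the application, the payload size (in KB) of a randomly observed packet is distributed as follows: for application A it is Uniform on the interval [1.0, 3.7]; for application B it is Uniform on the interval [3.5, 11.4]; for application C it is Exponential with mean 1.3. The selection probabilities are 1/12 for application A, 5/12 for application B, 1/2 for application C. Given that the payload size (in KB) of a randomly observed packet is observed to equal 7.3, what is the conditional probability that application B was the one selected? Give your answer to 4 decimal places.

0.9741

Likelihoods f(7.3 | ·): A: 0; B: 0.126582; C: 0.00280108.
Posterior ∝ prior × likelihood. Numerator for B: 0.416667·0.126582 = 0.0527426.
Normalizing constant: 0.0833333·0 + 0.416667·0.126582 + 0.5·0.00280108 = 0.0541432.
P(B | observation) = 0.0527426 / 0.0541432 = 0.974133.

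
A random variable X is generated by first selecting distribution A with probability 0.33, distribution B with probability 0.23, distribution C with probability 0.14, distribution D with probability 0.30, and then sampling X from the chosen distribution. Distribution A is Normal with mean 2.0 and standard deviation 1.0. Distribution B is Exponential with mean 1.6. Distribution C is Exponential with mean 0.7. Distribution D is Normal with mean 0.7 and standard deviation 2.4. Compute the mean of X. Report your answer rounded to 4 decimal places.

Component means — A: 2; B: 1.6; C: 0.7; D: 0.7.
E[X] = 0.33·2 + 0.23·1.6 + 0.14·0.7 + 0.3·0.7 = 1.336.

1.3360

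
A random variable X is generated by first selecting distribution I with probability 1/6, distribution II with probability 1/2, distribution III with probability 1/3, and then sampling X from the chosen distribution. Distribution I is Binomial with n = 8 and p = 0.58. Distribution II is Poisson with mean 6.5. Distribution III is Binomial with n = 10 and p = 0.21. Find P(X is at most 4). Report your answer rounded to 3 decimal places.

0.507

Conditional on each component, P(X ≤ 4): I: 0.452659; II: 0.223672; III: 0.960138.
By total probability, P(X ≤ 4) = 0.166667·0.452659 + 0.5·0.223672 + 0.333333·0.960138 = 0.507325.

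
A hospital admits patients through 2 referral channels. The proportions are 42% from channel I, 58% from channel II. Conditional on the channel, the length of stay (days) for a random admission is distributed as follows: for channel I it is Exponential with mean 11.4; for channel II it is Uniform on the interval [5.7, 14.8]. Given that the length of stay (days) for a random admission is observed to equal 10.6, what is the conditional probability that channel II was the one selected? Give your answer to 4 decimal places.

0.8143

Likelihoods f(10.6 | ·): I: 0.034616; II: 0.10989.
Posterior ∝ prior × likelihood. Numerator for II: 0.58·0.10989 = 0.0637363.
Normalizing constant: 0.42·0.034616 + 0.58·0.10989 = 0.078275.
P(II | observation) = 0.0637363 / 0.078275 = 0.814261.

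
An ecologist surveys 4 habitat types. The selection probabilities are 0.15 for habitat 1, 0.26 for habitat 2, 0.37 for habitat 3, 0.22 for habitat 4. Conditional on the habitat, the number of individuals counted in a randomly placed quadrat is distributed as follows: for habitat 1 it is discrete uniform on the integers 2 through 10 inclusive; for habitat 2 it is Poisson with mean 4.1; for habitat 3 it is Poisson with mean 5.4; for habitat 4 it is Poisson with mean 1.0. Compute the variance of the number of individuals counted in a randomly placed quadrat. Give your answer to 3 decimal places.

Per component, 1: μ=6, E[X²]=42.6667; 2: μ=4.1, E[X²]=20.91; 3: μ=5.4, E[X²]=34.56; 4: μ=1, E[X²]=2.
E[X] = 0.15·6 + 0.26·4.1 + 0.37·5.4 + 0.22·1 = 4.184.
E[X²] = 0.15·42.6667 + 0.26·20.91 + 0.37·34.56 + 0.22·2 = 25.0638.
Var(X) = E[X²] − (E[X])² = 25.0638 − 17.5059 = 7.55794.

7.558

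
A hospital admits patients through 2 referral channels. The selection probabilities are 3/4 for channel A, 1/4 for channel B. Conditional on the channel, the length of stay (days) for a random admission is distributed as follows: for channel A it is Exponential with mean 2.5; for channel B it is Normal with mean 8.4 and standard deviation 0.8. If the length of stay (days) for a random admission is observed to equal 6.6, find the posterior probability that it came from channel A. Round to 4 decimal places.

Likelihoods f(6.6 | ·): A: 0.0285445; B: 0.0396746.
Posterior ∝ prior × likelihood. Numerator for A: 0.75·0.0285445 = 0.0214084.
Normalizing constant: 0.75·0.0285445 + 0.25·0.0396746 = 0.031327.
P(A | observation) = 0.0214084 / 0.031327 = 0.683384.

0.6834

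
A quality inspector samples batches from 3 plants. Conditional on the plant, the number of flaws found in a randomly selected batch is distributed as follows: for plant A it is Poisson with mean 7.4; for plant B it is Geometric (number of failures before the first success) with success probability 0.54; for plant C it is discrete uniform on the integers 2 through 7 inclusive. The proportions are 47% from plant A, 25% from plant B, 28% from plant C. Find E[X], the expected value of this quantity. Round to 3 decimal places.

4.951

Component means — A: 7.4; B: 0.851852; C: 4.5.
E[X] = 0.47·7.4 + 0.25·0.851852 + 0.28·4.5 = 4.95096.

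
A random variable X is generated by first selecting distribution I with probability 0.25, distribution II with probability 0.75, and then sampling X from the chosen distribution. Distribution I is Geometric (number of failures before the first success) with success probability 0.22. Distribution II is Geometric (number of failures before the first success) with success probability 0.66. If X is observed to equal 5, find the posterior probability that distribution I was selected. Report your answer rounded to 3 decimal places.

Likelihoods P(X=5 | ·): I: 0.0635178; II: 0.00299874.
Posterior ∝ prior × likelihood. Numerator for I: 0.25·0.0635178 = 0.0158795.
Normalizing constant: 0.25·0.0635178 + 0.75·0.00299874 = 0.0181285.
P(I | observation) = 0.0158795 / 0.0181285 = 0.875938.

0.876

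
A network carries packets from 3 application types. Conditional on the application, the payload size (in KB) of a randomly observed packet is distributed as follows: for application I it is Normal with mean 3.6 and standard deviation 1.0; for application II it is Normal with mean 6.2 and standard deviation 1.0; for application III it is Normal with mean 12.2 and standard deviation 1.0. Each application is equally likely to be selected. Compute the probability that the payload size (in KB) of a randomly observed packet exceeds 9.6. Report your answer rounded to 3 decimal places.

0.332

Conditional on each application, P(X > 9.6): I: 9.86588e-10; II: 0.000336929; III: 0.995339.
By total probability, P(X > 9.6) = 0.333333·9.86588e-10 + 0.333333·0.000336929 + 0.333333·0.995339 = 0.331892.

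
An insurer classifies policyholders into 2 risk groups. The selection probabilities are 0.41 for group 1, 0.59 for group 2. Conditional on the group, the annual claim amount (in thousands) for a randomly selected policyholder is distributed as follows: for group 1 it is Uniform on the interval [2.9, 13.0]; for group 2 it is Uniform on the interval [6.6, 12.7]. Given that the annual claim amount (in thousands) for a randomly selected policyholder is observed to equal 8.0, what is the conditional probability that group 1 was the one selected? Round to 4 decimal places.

0.2956

Likelihoods f(8.0 | ·): 1: 0.0990099; 2: 0.163934.
Posterior ∝ prior × likelihood. Numerator for 1: 0.41·0.0990099 = 0.0405941.
Normalizing constant: 0.41·0.0990099 + 0.59·0.163934 = 0.137315.
P(1 | observation) = 0.0405941 / 0.137315 = 0.295626.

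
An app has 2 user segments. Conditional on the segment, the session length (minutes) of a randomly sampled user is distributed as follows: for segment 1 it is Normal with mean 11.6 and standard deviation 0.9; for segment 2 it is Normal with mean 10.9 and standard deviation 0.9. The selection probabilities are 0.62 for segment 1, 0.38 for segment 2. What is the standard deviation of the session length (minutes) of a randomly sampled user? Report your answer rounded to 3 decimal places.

0.962

Per component, 1: μ=11.6, E[X²]=135.37; 2: μ=10.9, E[X²]=119.62.
E[X] = 0.62·11.6 + 0.38·10.9 = 11.334.
E[X²] = 0.62·135.37 + 0.38·119.62 = 129.385.
Var(X) = E[X²] − (E[X])² = 129.385 − 128.46 = 0.925444.
SD(X) = √0.925444 = 0.962.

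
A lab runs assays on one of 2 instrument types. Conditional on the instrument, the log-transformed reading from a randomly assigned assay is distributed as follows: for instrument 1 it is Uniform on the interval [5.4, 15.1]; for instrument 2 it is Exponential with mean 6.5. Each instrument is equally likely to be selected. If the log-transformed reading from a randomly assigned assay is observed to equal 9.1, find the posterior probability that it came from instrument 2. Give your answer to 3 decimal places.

0.269

Likelihoods f(9.1 | ·): 1: 0.103093; 2: 0.037938.
Posterior ∝ prior × likelihood. Numerator for 2: 0.5·0.037938 = 0.018969.
Normalizing constant: 0.5·0.103093 + 0.5·0.037938 = 0.0705154.
P(2 | observation) = 0.018969 / 0.0705154 = 0.269005.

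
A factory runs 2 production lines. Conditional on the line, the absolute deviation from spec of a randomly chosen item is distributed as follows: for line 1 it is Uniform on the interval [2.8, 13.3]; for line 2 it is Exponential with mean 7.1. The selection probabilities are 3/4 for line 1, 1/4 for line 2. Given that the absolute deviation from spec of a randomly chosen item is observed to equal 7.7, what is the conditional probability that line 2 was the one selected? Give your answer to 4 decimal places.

0.1428

Likelihoods f(7.7 | ·): 1: 0.0952381; 2: 0.0476153.
Posterior ∝ prior × likelihood. Numerator for 2: 0.25·0.0476153 = 0.0119038.
Normalizing constant: 0.75·0.0952381 + 0.25·0.0476153 = 0.0833324.
P(2 | observation) = 0.0119038 / 0.0833324 = 0.142847.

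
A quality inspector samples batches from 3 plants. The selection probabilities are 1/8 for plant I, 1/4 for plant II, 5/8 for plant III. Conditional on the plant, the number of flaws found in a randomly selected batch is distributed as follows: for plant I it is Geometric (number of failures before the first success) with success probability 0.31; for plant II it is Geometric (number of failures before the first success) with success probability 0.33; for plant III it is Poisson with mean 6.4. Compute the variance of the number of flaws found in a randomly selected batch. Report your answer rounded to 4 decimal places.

10.7815

Per component, I: μ=2.22581, E[X²]=12.1342; II: μ=2.0303, E[X²]=10.2746; III: μ=6.4, E[X²]=47.36.
E[X] = 0.125·2.22581 + 0.25·2.0303 + 0.625·6.4 = 4.7858.
E[X²] = 0.125·12.1342 + 0.25·10.2746 + 0.625·47.36 = 33.6854.
Var(X) = E[X²] − (E[X])² = 33.6854 − 22.9039 = 10.7815.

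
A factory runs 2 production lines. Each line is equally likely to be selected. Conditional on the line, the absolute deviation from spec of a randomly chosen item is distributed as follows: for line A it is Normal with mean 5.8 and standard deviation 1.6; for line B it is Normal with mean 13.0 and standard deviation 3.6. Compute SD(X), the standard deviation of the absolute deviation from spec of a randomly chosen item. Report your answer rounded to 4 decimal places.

4.5519

Per component, A: μ=5.8, E[X²]=36.2; B: μ=13, E[X²]=181.96.
E[X] = 0.5·5.8 + 0.5·13 = 9.4.
E[X²] = 0.5·36.2 + 0.5·181.96 = 109.08.
Var(X) = E[X²] − (E[X])² = 109.08 − 88.36 = 20.72.
SD(X) = √20.72 = 4.55192.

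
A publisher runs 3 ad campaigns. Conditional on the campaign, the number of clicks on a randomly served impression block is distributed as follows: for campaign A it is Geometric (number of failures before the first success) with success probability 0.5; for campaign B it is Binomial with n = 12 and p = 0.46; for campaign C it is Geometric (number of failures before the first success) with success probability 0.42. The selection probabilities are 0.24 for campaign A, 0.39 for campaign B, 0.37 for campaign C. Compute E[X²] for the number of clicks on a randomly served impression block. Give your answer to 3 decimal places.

15.688

For each component E[X²] = Var + (mean)², giving A: 3; B: 33.4512; C: 5.19501.
Overall E[X²] = 0.24·3 + 0.39·33.4512 + 0.37·5.19501 = 15.6881.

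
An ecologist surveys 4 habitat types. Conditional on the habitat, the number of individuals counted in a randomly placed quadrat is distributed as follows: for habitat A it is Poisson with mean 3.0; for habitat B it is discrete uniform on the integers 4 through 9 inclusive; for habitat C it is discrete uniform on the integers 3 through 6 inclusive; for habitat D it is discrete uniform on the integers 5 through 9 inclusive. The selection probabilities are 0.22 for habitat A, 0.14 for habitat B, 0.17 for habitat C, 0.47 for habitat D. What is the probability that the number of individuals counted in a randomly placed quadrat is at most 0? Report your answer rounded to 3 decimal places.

0.011

Conditional on each habitat, P(X ≤ 0): A: 0.0497871; B: 0; C: 0; D: 0.
By total probability, P(X ≤ 0) = 0.22·0.0497871 + 0.14·0 + 0.17·0 + 0.47·0 = 0.0109532.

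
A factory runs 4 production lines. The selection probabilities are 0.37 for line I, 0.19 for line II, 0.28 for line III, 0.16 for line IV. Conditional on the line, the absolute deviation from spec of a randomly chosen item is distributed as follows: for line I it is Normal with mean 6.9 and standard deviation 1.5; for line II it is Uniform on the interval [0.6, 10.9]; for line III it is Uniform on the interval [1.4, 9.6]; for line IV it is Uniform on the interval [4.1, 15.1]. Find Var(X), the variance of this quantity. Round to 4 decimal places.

7.6291

Per component, I: μ=6.9, E[X²]=49.86; II: μ=5.75, E[X²]=41.9033; III: μ=5.5, E[X²]=35.8533; IV: μ=9.6, E[X²]=102.243.
E[X] = 0.37·6.9 + 0.19·5.75 + 0.28·5.5 + 0.16·9.6 = 6.7215.
E[X²] = 0.37·49.86 + 0.19·41.9033 + 0.28·35.8533 + 0.16·102.243 = 52.8077.
Var(X) = E[X²] − (E[X])² = 52.8077 − 45.1786 = 7.62914.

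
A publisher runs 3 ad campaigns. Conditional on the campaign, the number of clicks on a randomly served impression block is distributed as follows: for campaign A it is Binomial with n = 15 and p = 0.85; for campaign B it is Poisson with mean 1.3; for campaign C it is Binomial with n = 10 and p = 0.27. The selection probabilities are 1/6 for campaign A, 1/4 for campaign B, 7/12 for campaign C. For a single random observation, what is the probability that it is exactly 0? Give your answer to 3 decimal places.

Conditional on each campaign, P(X = 0): A: 4.37894e-13; B: 0.272532; C: 0.0429763.
By total probability, P(X = 0) = 0.166667·4.37894e-13 + 0.25·0.272532 + 0.583333·0.0429763 = 0.0932024.

0.093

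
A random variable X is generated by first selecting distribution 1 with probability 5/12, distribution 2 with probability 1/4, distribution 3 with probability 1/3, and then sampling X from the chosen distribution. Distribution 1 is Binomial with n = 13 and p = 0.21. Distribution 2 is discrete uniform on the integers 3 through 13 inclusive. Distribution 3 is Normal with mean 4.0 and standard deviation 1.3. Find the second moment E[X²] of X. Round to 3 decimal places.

For each component E[X²] = Var + (mean)², giving 1: 9.6096; 2: 74; 3: 17.69.
Overall E[X²] = 0.416667·9.6096 + 0.25·74 + 0.333333·17.69 = 28.4007.

28.401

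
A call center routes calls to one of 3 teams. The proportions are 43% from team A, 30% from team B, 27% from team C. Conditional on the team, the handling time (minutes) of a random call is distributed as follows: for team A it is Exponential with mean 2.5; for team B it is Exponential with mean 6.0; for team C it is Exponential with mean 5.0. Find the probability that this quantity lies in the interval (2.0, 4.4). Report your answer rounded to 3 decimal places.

0.259

Conditional on each team, P(2.0 < X < 4.4): A: 0.277284; B: 0.236226; C: 0.255537.
By total probability, P(2.0 < X < 4.4) = 0.43·0.277284 + 0.3·0.236226 + 0.27·0.255537 = 0.259095.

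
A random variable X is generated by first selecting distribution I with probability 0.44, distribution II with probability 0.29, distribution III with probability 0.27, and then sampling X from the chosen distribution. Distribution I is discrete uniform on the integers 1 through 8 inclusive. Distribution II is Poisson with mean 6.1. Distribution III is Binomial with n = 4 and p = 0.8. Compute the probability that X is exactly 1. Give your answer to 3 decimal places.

0.066

Conditional on each component, P(X = 1): I: 0.125; II: 0.0136815; III: 0.0256.
By total probability, P(X = 1) = 0.44·0.125 + 0.29·0.0136815 + 0.27·0.0256 = 0.0658796.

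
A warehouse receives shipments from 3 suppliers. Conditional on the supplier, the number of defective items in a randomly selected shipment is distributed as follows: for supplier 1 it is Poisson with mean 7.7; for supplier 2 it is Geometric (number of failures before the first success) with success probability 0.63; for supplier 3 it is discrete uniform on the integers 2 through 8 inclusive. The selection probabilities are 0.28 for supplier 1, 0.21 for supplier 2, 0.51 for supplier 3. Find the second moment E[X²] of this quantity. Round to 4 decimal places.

33.8154

For each component E[X²] = Var + (mean)², giving 1: 66.99; 2: 1.27715; 3: 29.
Overall E[X²] = 0.28·66.99 + 0.21·1.27715 + 0.51·29 = 33.8154.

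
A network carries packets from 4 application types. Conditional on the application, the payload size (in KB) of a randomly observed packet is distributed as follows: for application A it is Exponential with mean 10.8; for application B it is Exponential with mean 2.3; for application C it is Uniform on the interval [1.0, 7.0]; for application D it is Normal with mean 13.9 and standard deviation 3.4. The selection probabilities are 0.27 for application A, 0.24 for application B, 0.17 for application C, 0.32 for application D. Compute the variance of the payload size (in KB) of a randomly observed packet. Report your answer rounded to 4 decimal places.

60.3900

Per component, A: μ=10.8, E[X²]=233.28; B: μ=2.3, E[X²]=10.58; C: μ=4, E[X²]=19; D: μ=13.9, E[X²]=204.77.
E[X] = 0.27·10.8 + 0.24·2.3 + 0.17·4 + 0.32·13.9 = 8.596.
E[X²] = 0.27·233.28 + 0.24·10.58 + 0.17·19 + 0.32·204.77 = 134.281.
Var(X) = E[X²] − (E[X])² = 134.281 − 73.8912 = 60.39.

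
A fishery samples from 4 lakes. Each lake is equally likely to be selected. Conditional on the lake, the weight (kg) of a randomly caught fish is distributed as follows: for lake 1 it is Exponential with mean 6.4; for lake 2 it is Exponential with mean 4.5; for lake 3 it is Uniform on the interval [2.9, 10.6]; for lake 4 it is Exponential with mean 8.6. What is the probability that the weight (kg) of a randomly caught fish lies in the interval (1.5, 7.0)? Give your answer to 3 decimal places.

0.473

Conditional on each lake, P(1.5 < X < 7.0): 1: 0.456107; 2: 0.505459; 3: 0.532468; 4: 0.396842.
By total probability, P(1.5 < X < 7.0) = 0.25·0.456107 + 0.25·0.505459 + 0.25·0.532468 + 0.25·0.396842 = 0.472719.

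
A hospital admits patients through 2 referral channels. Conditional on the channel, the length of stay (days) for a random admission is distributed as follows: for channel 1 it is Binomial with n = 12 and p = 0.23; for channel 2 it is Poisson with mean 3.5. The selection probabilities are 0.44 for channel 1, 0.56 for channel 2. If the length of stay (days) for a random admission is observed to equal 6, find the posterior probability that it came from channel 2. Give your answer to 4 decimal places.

Likelihoods P(X=6 | ·): 1: 0.0285091; 2: 0.0770983.
Posterior ∝ prior × likelihood. Numerator for 2: 0.56·0.0770983 = 0.0431751.
Normalizing constant: 0.44·0.0285091 + 0.56·0.0770983 = 0.0557191.
P(2 | observation) = 0.0431751 / 0.0557191 = 0.774871.

0.7749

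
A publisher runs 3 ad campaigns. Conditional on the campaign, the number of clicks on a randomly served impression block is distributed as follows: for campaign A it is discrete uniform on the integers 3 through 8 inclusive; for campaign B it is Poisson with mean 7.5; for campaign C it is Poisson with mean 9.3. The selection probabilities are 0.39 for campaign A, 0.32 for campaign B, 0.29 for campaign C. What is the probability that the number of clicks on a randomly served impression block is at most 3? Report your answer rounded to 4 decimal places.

0.0889

Conditional on each campaign, P(X ≤ 3): A: 0.166667; B: 0.0591455; C: 0.0171516.
By total probability, P(X ≤ 3) = 0.39·0.166667 + 0.32·0.0591455 + 0.29·0.0171516 = 0.0889005.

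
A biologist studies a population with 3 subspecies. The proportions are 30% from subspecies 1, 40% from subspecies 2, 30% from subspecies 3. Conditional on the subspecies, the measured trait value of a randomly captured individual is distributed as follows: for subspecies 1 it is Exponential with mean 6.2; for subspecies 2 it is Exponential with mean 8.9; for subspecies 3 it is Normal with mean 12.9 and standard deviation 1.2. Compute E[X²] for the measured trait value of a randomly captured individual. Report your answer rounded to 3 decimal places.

136.787

For each component E[X²] = Var + (mean)², giving 1: 76.88; 2: 158.42; 3: 167.85.
Overall E[X²] = 0.3·76.88 + 0.4·158.42 + 0.3·167.85 = 136.787.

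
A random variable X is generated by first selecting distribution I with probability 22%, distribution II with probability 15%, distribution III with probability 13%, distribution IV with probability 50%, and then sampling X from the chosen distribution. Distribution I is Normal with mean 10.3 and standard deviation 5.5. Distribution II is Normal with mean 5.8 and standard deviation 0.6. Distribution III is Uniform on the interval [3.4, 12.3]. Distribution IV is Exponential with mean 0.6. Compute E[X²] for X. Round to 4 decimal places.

44.3238

For each component E[X²] = Var + (mean)², giving I: 136.34; II: 34; III: 68.2233; IV: 0.72.
Overall E[X²] = 0.22·136.34 + 0.15·34 + 0.13·68.2233 + 0.5·0.72 = 44.3238.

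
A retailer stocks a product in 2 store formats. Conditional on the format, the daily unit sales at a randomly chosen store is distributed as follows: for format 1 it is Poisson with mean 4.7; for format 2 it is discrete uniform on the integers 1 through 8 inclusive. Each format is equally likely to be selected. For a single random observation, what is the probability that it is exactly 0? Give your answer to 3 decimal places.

0.005

Conditional on each format, P(X = 0): 1: 0.00909528; 2: 0.
By total probability, P(X = 0) = 0.5·0.00909528 + 0.5·0 = 0.00454764.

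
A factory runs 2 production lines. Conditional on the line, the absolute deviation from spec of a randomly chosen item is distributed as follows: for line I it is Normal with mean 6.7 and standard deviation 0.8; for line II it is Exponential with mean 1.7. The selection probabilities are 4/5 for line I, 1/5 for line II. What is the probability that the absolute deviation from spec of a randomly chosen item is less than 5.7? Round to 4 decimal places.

Conditional on each line, P(X < 5.7): I: 0.10565; II: 0.965019.
By total probability, P(X < 5.7) = 0.8·0.10565 + 0.2·0.965019 = 0.277524.

0.2775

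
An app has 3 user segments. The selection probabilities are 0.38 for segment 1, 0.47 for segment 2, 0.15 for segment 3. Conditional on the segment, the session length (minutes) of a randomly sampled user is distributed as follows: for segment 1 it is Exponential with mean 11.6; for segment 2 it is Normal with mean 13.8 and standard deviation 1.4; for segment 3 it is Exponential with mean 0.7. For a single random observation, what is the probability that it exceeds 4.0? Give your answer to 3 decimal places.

Conditional on each segment, P(X > 4.0): 1: 0.708342; 2: 1; 3: 0.00329851.
By total probability, P(X > 4.0) = 0.38·0.708342 + 0.47·1 + 0.15·0.00329851 = 0.739665.

0.740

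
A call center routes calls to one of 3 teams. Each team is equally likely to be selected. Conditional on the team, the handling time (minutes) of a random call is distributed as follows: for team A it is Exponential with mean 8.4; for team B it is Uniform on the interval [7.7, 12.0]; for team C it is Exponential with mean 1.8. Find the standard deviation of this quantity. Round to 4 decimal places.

6.1145

Per component, A: μ=8.4, E[X²]=141.12; B: μ=9.85, E[X²]=98.5633; C: μ=1.8, E[X²]=6.48.
E[X] = 0.333333·8.4 + 0.333333·9.85 + 0.333333·1.8 = 6.68333.
E[X²] = 0.333333·141.12 + 0.333333·98.5633 + 0.333333·6.48 = 82.0544.
Var(X) = E[X²] − (E[X])² = 82.0544 − 44.6669 = 37.3875.
SD(X) = √37.3875 = 6.11453.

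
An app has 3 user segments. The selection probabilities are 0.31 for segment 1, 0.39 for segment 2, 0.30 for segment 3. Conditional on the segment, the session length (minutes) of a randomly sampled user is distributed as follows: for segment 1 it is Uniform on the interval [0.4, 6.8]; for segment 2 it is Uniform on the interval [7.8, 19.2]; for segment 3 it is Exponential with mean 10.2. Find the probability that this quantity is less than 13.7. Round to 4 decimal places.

0.7335

Conditional on each segment, P(X < 13.7): 1: 1; 2: 0.517544; 3: 0.738975.
By total probability, P(X < 13.7) = 0.31·1 + 0.39·0.517544 + 0.3·0.738975 = 0.733534.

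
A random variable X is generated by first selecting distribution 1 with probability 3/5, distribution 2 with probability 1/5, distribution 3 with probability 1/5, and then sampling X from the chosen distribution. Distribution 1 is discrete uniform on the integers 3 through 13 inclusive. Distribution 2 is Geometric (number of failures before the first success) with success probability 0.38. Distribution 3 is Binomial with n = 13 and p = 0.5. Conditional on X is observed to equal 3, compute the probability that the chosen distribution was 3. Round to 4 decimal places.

0.0877

Likelihoods P(X=3 | ·): 1: 0.0909091; 2: 0.0905646; 3: 0.0349121.
Posterior ∝ prior × likelihood. Numerator for 3: 0.2·0.0349121 = 0.00698242.
Normalizing constant: 0.6·0.0909091 + 0.2·0.0905646 + 0.2·0.0349121 = 0.0796408.
P(3 | observation) = 0.00698242 / 0.0796408 = 0.0876739.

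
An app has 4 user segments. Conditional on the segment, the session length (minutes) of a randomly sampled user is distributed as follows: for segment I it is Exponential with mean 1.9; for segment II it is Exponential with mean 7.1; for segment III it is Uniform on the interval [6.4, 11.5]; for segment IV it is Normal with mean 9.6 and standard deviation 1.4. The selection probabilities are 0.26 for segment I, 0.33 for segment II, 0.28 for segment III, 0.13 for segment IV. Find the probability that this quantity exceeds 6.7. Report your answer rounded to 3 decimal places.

0.527

Conditional on each segment, P(X > 6.7): I: 0.0294131; II: 0.3892; III: 0.941176; IV: 0.980841.
By total probability, P(X > 6.7) = 0.26·0.0294131 + 0.33·0.3892 + 0.28·0.941176 + 0.13·0.980841 = 0.527122.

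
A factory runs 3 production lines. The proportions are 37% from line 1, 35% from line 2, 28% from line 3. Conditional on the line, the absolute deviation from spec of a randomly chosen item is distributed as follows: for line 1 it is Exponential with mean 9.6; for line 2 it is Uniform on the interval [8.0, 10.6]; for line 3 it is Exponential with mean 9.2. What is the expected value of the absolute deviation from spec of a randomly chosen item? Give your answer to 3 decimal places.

9.383

Component means — 1: 9.6; 2: 9.3; 3: 9.2.
E[X] = 0.37·9.6 + 0.35·9.3 + 0.28·9.2 = 9.383.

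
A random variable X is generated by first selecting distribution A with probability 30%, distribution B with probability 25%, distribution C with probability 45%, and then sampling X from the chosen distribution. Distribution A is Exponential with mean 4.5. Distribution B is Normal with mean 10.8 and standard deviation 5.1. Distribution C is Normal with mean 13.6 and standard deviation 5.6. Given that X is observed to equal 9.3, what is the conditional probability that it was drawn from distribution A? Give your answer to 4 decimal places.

0.1654

Likelihoods f(9.3 | ·): A: 0.0281349; B: 0.0749127; C: 0.0530507.
Posterior ∝ prior × likelihood. Numerator for A: 0.3·0.0281349 = 0.00844047.
Normalizing constant: 0.3·0.0281349 + 0.25·0.0749127 + 0.45·0.0530507 = 0.0510415.
P(A | observation) = 0.00844047 / 0.0510415 = 0.165365.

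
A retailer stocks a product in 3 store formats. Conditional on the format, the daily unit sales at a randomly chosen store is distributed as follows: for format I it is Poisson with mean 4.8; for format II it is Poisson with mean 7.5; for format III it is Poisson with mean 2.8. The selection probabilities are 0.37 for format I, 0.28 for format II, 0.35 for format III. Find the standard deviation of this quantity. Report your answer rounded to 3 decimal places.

Per component, I: μ=4.8, E[X²]=27.84; II: μ=7.5, E[X²]=63.75; III: μ=2.8, E[X²]=10.64.
E[X] = 0.37·4.8 + 0.28·7.5 + 0.35·2.8 = 4.856.
E[X²] = 0.37·27.84 + 0.28·63.75 + 0.35·10.64 = 31.8748.
Var(X) = E[X²] − (E[X])² = 31.8748 − 23.5807 = 8.29406.
SD(X) = √8.29406 = 2.87994.

2.880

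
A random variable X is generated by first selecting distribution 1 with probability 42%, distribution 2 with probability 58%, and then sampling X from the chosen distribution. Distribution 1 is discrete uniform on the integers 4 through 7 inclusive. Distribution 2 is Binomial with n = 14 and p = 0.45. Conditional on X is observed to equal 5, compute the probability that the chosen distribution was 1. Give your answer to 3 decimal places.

Likelihoods P(X=5 | ·): 1: 0.25; 2: 0.170134.
Posterior ∝ prior × likelihood. Numerator for 1: 0.42·0.25 = 0.105.
Normalizing constant: 0.42·0.25 + 0.58·0.170134 = 0.203678.
P(1 | observation) = 0.105 / 0.203678 = 0.51552.

0.516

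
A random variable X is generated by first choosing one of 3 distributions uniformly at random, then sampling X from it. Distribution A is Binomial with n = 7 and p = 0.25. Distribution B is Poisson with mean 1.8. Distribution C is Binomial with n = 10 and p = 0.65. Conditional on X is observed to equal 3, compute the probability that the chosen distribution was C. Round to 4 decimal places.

0.0597

Likelihoods P(X=3 | ·): A: 0.173035; B: 0.160671; C: 0.021203.
Posterior ∝ prior × likelihood. Numerator for C: 0.333333·0.021203 = 0.00706767.
Normalizing constant: 0.333333·0.173035 + 0.333333·0.160671 + 0.333333·0.021203 = 0.118303.
P(C | observation) = 0.00706767 / 0.118303 = 0.0597423.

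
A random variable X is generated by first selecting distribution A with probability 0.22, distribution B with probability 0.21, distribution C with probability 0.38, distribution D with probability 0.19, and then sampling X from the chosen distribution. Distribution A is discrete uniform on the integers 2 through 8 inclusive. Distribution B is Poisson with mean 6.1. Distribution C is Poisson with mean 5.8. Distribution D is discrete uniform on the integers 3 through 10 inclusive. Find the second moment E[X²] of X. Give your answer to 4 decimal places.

39.4873

For each component E[X²] = Var + (mean)², giving A: 29; B: 43.31; C: 39.44; D: 47.5.
Overall E[X²] = 0.22·29 + 0.21·43.31 + 0.38·39.44 + 0.19·47.5 = 39.4873.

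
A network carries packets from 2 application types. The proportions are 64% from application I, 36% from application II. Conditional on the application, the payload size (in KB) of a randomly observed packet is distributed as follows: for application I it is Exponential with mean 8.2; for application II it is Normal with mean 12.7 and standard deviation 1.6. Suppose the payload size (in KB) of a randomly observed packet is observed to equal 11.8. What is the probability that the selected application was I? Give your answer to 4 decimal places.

Likelihoods f(11.8 | ·): I: 0.0289218; II: 0.212855.
Posterior ∝ prior × likelihood. Numerator for I: 0.64·0.0289218 = 0.01851.
Normalizing constant: 0.64·0.0289218 + 0.36·0.212855 = 0.0951377.
P(I | observation) = 0.01851 / 0.0951377 = 0.19456.

0.1946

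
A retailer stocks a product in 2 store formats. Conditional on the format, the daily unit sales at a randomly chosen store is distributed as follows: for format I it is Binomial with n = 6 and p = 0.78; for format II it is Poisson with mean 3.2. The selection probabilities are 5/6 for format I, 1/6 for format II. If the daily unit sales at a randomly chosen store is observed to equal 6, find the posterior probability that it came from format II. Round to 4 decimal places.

0.0512

Likelihoods P(X=6 | ·): I: 0.2252; II: 0.060789.
Posterior ∝ prior × likelihood. Numerator for II: 0.166667·0.060789 = 0.0101315.
Normalizing constant: 0.833333·0.2252 + 0.166667·0.060789 = 0.197798.
P(II | observation) = 0.0101315 / 0.197798 = 0.0512215.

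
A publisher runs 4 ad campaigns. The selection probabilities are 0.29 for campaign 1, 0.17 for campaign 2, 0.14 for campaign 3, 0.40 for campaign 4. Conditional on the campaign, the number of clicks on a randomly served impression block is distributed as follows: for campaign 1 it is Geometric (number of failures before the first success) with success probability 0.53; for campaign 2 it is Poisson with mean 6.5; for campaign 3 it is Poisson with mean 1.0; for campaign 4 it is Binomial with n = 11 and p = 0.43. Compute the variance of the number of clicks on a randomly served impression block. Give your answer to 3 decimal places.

Per component, 1: μ=0.886792, E[X²]=2.45959; 2: μ=6.5, E[X²]=48.75; 3: μ=1, E[X²]=2; 4: μ=4.73, E[X²]=25.069.
E[X] = 0.29·0.886792 + 0.17·6.5 + 0.14·1 + 0.4·4.73 = 3.39417.
E[X²] = 0.29·2.45959 + 0.17·48.75 + 0.14·2 + 0.4·25.069 = 19.3084.
Var(X) = E[X²] − (E[X])² = 19.3084 − 11.5204 = 7.78799.

7.788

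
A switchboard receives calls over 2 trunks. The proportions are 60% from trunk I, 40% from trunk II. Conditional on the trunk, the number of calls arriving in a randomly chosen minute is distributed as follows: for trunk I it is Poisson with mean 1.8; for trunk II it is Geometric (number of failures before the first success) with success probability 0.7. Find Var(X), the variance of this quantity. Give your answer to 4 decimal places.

Per component, I: μ=1.8, E[X²]=5.04; II: μ=0.428571, E[X²]=0.795918.
E[X] = 0.6·1.8 + 0.4·0.428571 = 1.25143.
E[X²] = 0.6·5.04 + 0.4·0.795918 = 3.34237.
Var(X) = E[X²] − (E[X])² = 3.34237 − 1.56607 = 1.77629.

1.7763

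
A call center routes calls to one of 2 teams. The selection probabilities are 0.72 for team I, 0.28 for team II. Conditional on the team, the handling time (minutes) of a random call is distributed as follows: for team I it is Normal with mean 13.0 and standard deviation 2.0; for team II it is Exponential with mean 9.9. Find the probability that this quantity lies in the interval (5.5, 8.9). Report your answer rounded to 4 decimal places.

Conditional on each team, P(5.5 < X < 8.9): I: 0.0200938; II: 0.166773.
By total probability, P(5.5 < X < 8.9) = 0.72·0.0200938 + 0.28·0.166773 = 0.0611639.

0.0612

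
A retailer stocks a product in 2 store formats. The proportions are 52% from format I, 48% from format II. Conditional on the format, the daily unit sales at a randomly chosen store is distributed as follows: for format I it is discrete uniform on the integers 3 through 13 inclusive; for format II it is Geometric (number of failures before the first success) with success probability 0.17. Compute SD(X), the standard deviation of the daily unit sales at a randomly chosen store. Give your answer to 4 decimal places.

4.6273

Per component, I: μ=8, E[X²]=74; II: μ=4.88235, E[X²]=52.5571.
E[X] = 0.52·8 + 0.48·4.88235 = 6.50353.
E[X²] = 0.52·74 + 0.48·52.5571 = 63.7074.
Var(X) = E[X²] − (E[X])² = 63.7074 − 42.2959 = 21.4115.
SD(X) = √21.4115 = 4.62726.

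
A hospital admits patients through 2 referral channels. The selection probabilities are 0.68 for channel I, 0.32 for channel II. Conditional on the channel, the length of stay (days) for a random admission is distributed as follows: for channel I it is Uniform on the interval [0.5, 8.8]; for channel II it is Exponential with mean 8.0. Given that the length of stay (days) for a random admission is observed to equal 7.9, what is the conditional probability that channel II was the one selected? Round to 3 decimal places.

0.154

Likelihoods f(7.9 | ·): I: 0.120482; II: 0.0465633.
Posterior ∝ prior × likelihood. Numerator for II: 0.32·0.0465633 = 0.0149003.
Normalizing constant: 0.68·0.120482 + 0.32·0.0465633 = 0.096828.
P(II | observation) = 0.0149003 / 0.096828 = 0.153884.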